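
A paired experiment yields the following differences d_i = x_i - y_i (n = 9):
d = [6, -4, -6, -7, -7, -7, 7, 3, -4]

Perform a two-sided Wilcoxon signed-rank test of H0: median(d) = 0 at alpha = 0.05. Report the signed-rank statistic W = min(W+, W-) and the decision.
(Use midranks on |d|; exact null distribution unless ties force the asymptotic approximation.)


Step 1: Drop any zero differences (none here) and take |d_i|.
|d| = [6, 4, 6, 7, 7, 7, 7, 3, 4]
Step 2: Midrank |d_i| (ties get averaged ranks).
ranks: |6|->4.5, |4|->2.5, |6|->4.5, |7|->7.5, |7|->7.5, |7|->7.5, |7|->7.5, |3|->1, |4|->2.5
Step 3: Attach original signs; sum ranks with positive sign and with negative sign.
W+ = 4.5 + 7.5 + 1 = 13
W- = 2.5 + 4.5 + 7.5 + 7.5 + 7.5 + 2.5 = 32
(Check: W+ + W- = 45 should equal n(n+1)/2 = 45.)
Step 4: Test statistic W = min(W+, W-) = 13.
Step 5: Ties in |d|, so use the tie-corrected normal approximation.
        E[W] = n(n+1)/4 = 9*10/4 = 22.5.
        Tie groups: |d|=4 (t=2), |d|=6 (t=2), |d|=7 (t=4); sum(t^3 - t) = 72.
        Var[W] = n(n+1)(2n+1)/24 - sum(t^3-t)/48 = 1710/24 - 72/48 = 69.75.
        z = (W - E[W]) / sqrt(Var[W]) = (13 - 22.5) / 8.3516 = -1.1375.
        Two-sided p = 2*Phi(z) = 0.255329.
Step 6: alpha = 0.05. fail to reject H0.

W+ = 13, W- = 32, W = min = 13, p = 0.255329, fail to reject H0.


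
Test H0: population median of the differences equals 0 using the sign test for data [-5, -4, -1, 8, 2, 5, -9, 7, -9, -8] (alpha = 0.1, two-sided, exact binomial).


Step 1: Discard zero differences. Original n = 10; n_eff = number of nonzero differences = 10.
Nonzero differences (with sign): -5, -4, -1, +8, +2, +5, -9, +7, -9, -8
Step 2: Count signs: positive = 4, negative = 6.
Step 3: Under H0: P(positive) = 0.5, so the number of positives S ~ Bin(10, 0.5).
Step 4: Two-sided exact p-value = sum of Bin(10,0.5) probabilities at or below the observed probability = 0.753906.
Step 5: alpha = 0.1. fail to reject H0.

n_eff = 10, pos = 4, neg = 6, p = 0.753906, fail to reject H0.


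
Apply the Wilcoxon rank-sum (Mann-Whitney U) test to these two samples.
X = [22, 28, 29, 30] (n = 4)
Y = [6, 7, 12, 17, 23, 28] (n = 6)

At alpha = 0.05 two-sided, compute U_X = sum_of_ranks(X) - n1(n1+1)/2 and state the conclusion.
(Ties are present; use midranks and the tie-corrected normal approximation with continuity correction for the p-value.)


Step 1: Combine and sort all 10 observations; assign midranks.
sorted (value, group): (6,Y), (7,Y), (12,Y), (17,Y), (22,X), (23,Y), (28,X), (28,Y), (29,X), (30,X)
ranks: 6->1, 7->2, 12->3, 17->4, 22->5, 23->6, 28->7.5, 28->7.5, 29->9, 30->10
Step 2: Rank sum for X: R1 = 5 + 7.5 + 9 + 10 = 31.5.
Step 3: U_X = R1 - n1(n1+1)/2 = 31.5 - 4*5/2 = 31.5 - 10 = 21.5.
       U_Y = n1*n2 - U_X = 24 - 21.5 = 2.5.
Step 4: Ties are present, so use the tie-corrected normal approximation (with continuity correction) for the p-value.
Step 5: p-value = 0.054273; compare to alpha = 0.05. fail to reject H0.

U_X = 21.5, p = 0.054273, fail to reject H0 at alpha = 0.05.


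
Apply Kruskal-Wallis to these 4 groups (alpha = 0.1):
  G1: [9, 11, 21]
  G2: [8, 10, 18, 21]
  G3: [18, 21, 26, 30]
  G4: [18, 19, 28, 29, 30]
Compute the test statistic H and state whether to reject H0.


Step 1: Combine all N = 16 observations and assign midranks.
sorted (value, group, rank): (8,G2,1), (9,G1,2), (10,G2,3), (11,G1,4), (18,G2,6), (18,G3,6), (18,G4,6), (19,G4,8), (21,G1,10), (21,G2,10), (21,G3,10), (26,G3,12), (28,G4,13), (29,G4,14), (30,G3,15.5), (30,G4,15.5)
Step 2: Sum ranks within each group.
R_1 = 16 (n_1 = 3)
R_2 = 20 (n_2 = 4)
R_3 = 43.5 (n_3 = 4)
R_4 = 56.5 (n_4 = 5)
Step 3: H = 12/(N(N+1)) * sum(R_i^2/n_i) - 3(N+1)
     = 12/(16*17) * (16^2/3 + 20^2/4 + 43.5^2/4 + 56.5^2/5) - 3*17
     = 0.044118 * 1296.85 - 51
     = 6.213787.
Step 4: Ties present; correction factor C = 1 - 54/(16^3 - 16) = 0.986765. Corrected H = 6.213787 / 0.986765 = 6.297131.
Step 5: Under H0, H ~ chi^2(3); p-value = 0.098016.
Step 6: alpha = 0.1. reject H0.

H = 6.2971, df = 3, p = 0.098016, reject H0.


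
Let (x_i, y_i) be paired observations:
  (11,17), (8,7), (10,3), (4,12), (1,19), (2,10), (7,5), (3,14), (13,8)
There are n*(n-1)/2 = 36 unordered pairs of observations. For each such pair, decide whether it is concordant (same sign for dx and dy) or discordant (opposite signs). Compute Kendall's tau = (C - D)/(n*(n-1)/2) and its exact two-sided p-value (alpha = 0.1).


Step 1: Enumerate the 36 unordered pairs (i,j) with i<j and classify each by sign(x_j-x_i) * sign(y_j-y_i).
  (1,2):dx=-3,dy=-10->C; (1,3):dx=-1,dy=-14->C; (1,4):dx=-7,dy=-5->C; (1,5):dx=-10,dy=+2->D
  (1,6):dx=-9,dy=-7->C; (1,7):dx=-4,dy=-12->C; (1,8):dx=-8,dy=-3->C; (1,9):dx=+2,dy=-9->D
  (2,3):dx=+2,dy=-4->D; (2,4):dx=-4,dy=+5->D; (2,5):dx=-7,dy=+12->D; (2,6):dx=-6,dy=+3->D
  (2,7):dx=-1,dy=-2->C; (2,8):dx=-5,dy=+7->D; (2,9):dx=+5,dy=+1->C; (3,4):dx=-6,dy=+9->D
  (3,5):dx=-9,dy=+16->D; (3,6):dx=-8,dy=+7->D; (3,7):dx=-3,dy=+2->D; (3,8):dx=-7,dy=+11->D
  (3,9):dx=+3,dy=+5->C; (4,5):dx=-3,dy=+7->D; (4,6):dx=-2,dy=-2->C; (4,7):dx=+3,dy=-7->D
  (4,8):dx=-1,dy=+2->D; (4,9):dx=+9,dy=-4->D; (5,6):dx=+1,dy=-9->D; (5,7):dx=+6,dy=-14->D
  (5,8):dx=+2,dy=-5->D; (5,9):dx=+12,dy=-11->D; (6,7):dx=+5,dy=-5->D; (6,8):dx=+1,dy=+4->C
  (6,9):dx=+11,dy=-2->D; (7,8):dx=-4,dy=+9->D; (7,9):dx=+6,dy=+3->C; (8,9):dx=+10,dy=-6->D
Step 2: C = 12, D = 24, total pairs = 36.
Step 3: tau = (C - D)/(n(n-1)/2) = (12 - 24)/36 = -0.333333.
Step 4: Exact two-sided p-value (enumerate n! = 362880 permutations of y under H0): p = 0.259518.
Step 5: alpha = 0.1. fail to reject H0.

tau_b = -0.3333 (C=12, D=24), p = 0.259518, fail to reject H0.


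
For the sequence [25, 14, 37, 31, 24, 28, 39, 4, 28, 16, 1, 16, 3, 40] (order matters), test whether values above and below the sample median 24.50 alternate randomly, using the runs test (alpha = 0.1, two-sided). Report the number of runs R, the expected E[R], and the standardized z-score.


Step 1: Compute median = 24.50; label A = above, B = below.
Labels in order: ABAABAABABBBBA  (n_A = 7, n_B = 7)
Step 2: Count runs R = 9.
Step 3: Under H0 (random ordering), E[R] = 2*n_A*n_B/(n_A+n_B) + 1 = 2*7*7/14 + 1 = 8.0000.
        Var[R] = 2*n_A*n_B*(2*n_A*n_B - n_A - n_B) / ((n_A+n_B)^2 * (n_A+n_B-1)) = 8232/2548 = 3.2308.
        SD[R] = 1.7974.
Step 4: Continuity-corrected z = (R - 0.5 - E[R]) / SD[R] = (9 - 0.5 - 8.0000) / 1.7974 = 0.2782.
Step 5: Two-sided p-value via normal approximation = 2*(1 - Phi(|z|)) = 0.780879.
Step 6: alpha = 0.1. fail to reject H0.

R = 9, z = 0.2782, p = 0.780879, fail to reject H0.


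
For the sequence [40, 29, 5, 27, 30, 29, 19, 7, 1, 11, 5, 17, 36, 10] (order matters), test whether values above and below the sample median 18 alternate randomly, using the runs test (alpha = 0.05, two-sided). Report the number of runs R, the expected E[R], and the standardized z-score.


Step 1: Compute median = 18; label A = above, B = below.
Labels in order: AABAAAABBBBBAB  (n_A = 7, n_B = 7)
Step 2: Count runs R = 6.
Step 3: Under H0 (random ordering), E[R] = 2*n_A*n_B/(n_A+n_B) + 1 = 2*7*7/14 + 1 = 8.0000.
        Var[R] = 2*n_A*n_B*(2*n_A*n_B - n_A - n_B) / ((n_A+n_B)^2 * (n_A+n_B-1)) = 8232/2548 = 3.2308.
        SD[R] = 1.7974.
Step 4: Continuity-corrected z = (R + 0.5 - E[R]) / SD[R] = (6 + 0.5 - 8.0000) / 1.7974 = -0.8345.
Step 5: Two-sided p-value via normal approximation = 2*(1 - Phi(|z|)) = 0.403986.
Step 6: alpha = 0.05. fail to reject H0.

R = 6, z = -0.8345, p = 0.403986, fail to reject H0.


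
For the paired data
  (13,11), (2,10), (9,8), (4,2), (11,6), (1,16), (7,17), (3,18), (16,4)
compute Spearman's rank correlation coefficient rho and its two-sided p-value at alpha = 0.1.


Step 1: Rank x and y separately (midranks; no ties here).
rank(x): 13->8, 2->2, 9->6, 4->4, 11->7, 1->1, 7->5, 3->3, 16->9
rank(y): 11->6, 10->5, 8->4, 2->1, 6->3, 16->7, 17->8, 18->9, 4->2
Step 2: d_i = R_x(i) - R_y(i); compute d_i^2.
  (8-6)^2=4, (2-5)^2=9, (6-4)^2=4, (4-1)^2=9, (7-3)^2=16, (1-7)^2=36, (5-8)^2=9, (3-9)^2=36, (9-2)^2=49
sum(d^2) = 172.
Step 3: rho = 1 - 6*172 / (9*(9^2 - 1)) = 1 - 1032/720 = -0.433333.
Step 4: Under H0, t = rho * sqrt((n-2)/(1-rho^2)) = -1.2721 ~ t(7).
Step 5: Two-sided p-value from the t-distribution with 7 df = 0.243952.
Step 6: alpha = 0.1. fail to reject H0.

rho = -0.4333, p = 0.243952, fail to reject H0 at alpha = 0.1.


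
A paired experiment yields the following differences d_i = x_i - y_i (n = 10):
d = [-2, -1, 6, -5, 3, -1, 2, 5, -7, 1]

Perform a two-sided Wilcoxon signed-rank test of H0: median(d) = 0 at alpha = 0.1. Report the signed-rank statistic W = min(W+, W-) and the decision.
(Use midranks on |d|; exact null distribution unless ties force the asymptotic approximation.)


Step 1: Drop any zero differences (none here) and take |d_i|.
|d| = [2, 1, 6, 5, 3, 1, 2, 5, 7, 1]
Step 2: Midrank |d_i| (ties get averaged ranks).
ranks: |2|->4.5, |1|->2, |6|->9, |5|->7.5, |3|->6, |1|->2, |2|->4.5, |5|->7.5, |7|->10, |1|->2
Step 3: Attach original signs; sum ranks with positive sign and with negative sign.
W+ = 9 + 6 + 4.5 + 7.5 + 2 = 29
W- = 4.5 + 2 + 7.5 + 2 + 10 = 26
(Check: W+ + W- = 55 should equal n(n+1)/2 = 55.)
Step 4: Test statistic W = min(W+, W-) = 26.
Step 5: Ties in |d|, so use the tie-corrected normal approximation.
        E[W] = n(n+1)/4 = 10*11/4 = 27.5.
        Tie groups: |d|=1 (t=3), |d|=2 (t=2), |d|=5 (t=2); sum(t^3 - t) = 36.
        Var[W] = n(n+1)(2n+1)/24 - sum(t^3-t)/48 = 2310/24 - 36/48 = 95.5.
        z = (W - E[W]) / sqrt(Var[W]) = (26 - 27.5) / 9.7724 = -0.1535.
        Two-sided p = 2*Phi(z) = 0.878009.
Step 6: alpha = 0.1. fail to reject H0.

W+ = 29, W- = 26, W = min = 26, p = 0.878009, fail to reject H0.


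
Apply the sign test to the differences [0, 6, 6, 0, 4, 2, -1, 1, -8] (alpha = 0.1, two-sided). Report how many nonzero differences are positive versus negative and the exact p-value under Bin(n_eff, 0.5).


Step 1: Discard zero differences. Original n = 9; n_eff = number of nonzero differences = 7.
Nonzero differences (with sign): +6, +6, +4, +2, -1, +1, -8
Step 2: Count signs: positive = 5, negative = 2.
Step 3: Under H0: P(positive) = 0.5, so the number of positives S ~ Bin(7, 0.5).
Step 4: Two-sided exact p-value = sum of Bin(7,0.5) probabilities at or below the observed probability = 0.453125.
Step 5: alpha = 0.1. fail to reject H0.

n_eff = 7, pos = 5, neg = 2, p = 0.453125, fail to reject H0.


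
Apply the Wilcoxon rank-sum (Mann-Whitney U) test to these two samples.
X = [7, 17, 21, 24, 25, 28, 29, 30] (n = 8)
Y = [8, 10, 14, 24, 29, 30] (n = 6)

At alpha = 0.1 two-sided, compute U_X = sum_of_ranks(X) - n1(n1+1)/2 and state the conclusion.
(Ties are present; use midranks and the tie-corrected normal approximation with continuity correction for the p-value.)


Step 1: Combine and sort all 14 observations; assign midranks.
sorted (value, group): (7,X), (8,Y), (10,Y), (14,Y), (17,X), (21,X), (24,X), (24,Y), (25,X), (28,X), (29,X), (29,Y), (30,X), (30,Y)
ranks: 7->1, 8->2, 10->3, 14->4, 17->5, 21->6, 24->7.5, 24->7.5, 25->9, 28->10, 29->11.5, 29->11.5, 30->13.5, 30->13.5
Step 2: Rank sum for X: R1 = 1 + 5 + 6 + 7.5 + 9 + 10 + 11.5 + 13.5 = 63.5.
Step 3: U_X = R1 - n1(n1+1)/2 = 63.5 - 8*9/2 = 63.5 - 36 = 27.5.
       U_Y = n1*n2 - U_X = 48 - 27.5 = 20.5.
Step 4: Ties are present, so use the tie-corrected normal approximation (with continuity correction) for the p-value.
Step 5: p-value = 0.697586; compare to alpha = 0.1. fail to reject H0.

U_X = 27.5, p = 0.697586, fail to reject H0 at alpha = 0.1.


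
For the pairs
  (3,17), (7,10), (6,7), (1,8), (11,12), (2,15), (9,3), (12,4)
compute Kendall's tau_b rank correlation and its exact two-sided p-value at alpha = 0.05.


Step 1: Enumerate the 28 unordered pairs (i,j) with i<j and classify each by sign(x_j-x_i) * sign(y_j-y_i).
  (1,2):dx=+4,dy=-7->D; (1,3):dx=+3,dy=-10->D; (1,4):dx=-2,dy=-9->C; (1,5):dx=+8,dy=-5->D
  (1,6):dx=-1,dy=-2->C; (1,7):dx=+6,dy=-14->D; (1,8):dx=+9,dy=-13->D; (2,3):dx=-1,dy=-3->C
  (2,4):dx=-6,dy=-2->C; (2,5):dx=+4,dy=+2->C; (2,6):dx=-5,dy=+5->D; (2,7):dx=+2,dy=-7->D
  (2,8):dx=+5,dy=-6->D; (3,4):dx=-5,dy=+1->D; (3,5):dx=+5,dy=+5->C; (3,6):dx=-4,dy=+8->D
  (3,7):dx=+3,dy=-4->D; (3,8):dx=+6,dy=-3->D; (4,5):dx=+10,dy=+4->C; (4,6):dx=+1,dy=+7->C
  (4,7):dx=+8,dy=-5->D; (4,8):dx=+11,dy=-4->D; (5,6):dx=-9,dy=+3->D; (5,7):dx=-2,dy=-9->C
  (5,8):dx=+1,dy=-8->D; (6,7):dx=+7,dy=-12->D; (6,8):dx=+10,dy=-11->D; (7,8):dx=+3,dy=+1->C
Step 2: C = 10, D = 18, total pairs = 28.
Step 3: tau = (C - D)/(n(n-1)/2) = (10 - 18)/28 = -0.285714.
Step 4: Exact two-sided p-value (enumerate n! = 40320 permutations of y under H0): p = 0.398760.
Step 5: alpha = 0.05. fail to reject H0.

tau_b = -0.2857 (C=10, D=18), p = 0.398760, fail to reject H0.


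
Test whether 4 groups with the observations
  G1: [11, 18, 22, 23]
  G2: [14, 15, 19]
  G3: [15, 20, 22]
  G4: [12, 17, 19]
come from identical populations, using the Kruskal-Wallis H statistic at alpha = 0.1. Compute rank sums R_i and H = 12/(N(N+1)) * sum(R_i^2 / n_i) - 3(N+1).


Step 1: Combine all N = 13 observations and assign midranks.
sorted (value, group, rank): (11,G1,1), (12,G4,2), (14,G2,3), (15,G2,4.5), (15,G3,4.5), (17,G4,6), (18,G1,7), (19,G2,8.5), (19,G4,8.5), (20,G3,10), (22,G1,11.5), (22,G3,11.5), (23,G1,13)
Step 2: Sum ranks within each group.
R_1 = 32.5 (n_1 = 4)
R_2 = 16 (n_2 = 3)
R_3 = 26 (n_3 = 3)
R_4 = 16.5 (n_4 = 3)
Step 3: H = 12/(N(N+1)) * sum(R_i^2/n_i) - 3(N+1)
     = 12/(13*14) * (32.5^2/4 + 16^2/3 + 26^2/3 + 16.5^2/3) - 3*14
     = 0.065934 * 665.479 - 42
     = 1.877747.
Step 4: Ties present; correction factor C = 1 - 18/(13^3 - 13) = 0.991758. Corrected H = 1.877747 / 0.991758 = 1.893352.
Step 5: Under H0, H ~ chi^2(3); p-value = 0.594834.
Step 6: alpha = 0.1. fail to reject H0.

H = 1.8934, df = 3, p = 0.594834, fail to reject H0.


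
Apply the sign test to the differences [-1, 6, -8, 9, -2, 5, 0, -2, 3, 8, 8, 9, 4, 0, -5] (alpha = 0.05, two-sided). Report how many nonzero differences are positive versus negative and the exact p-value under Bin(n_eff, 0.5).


Step 1: Discard zero differences. Original n = 15; n_eff = number of nonzero differences = 13.
Nonzero differences (with sign): -1, +6, -8, +9, -2, +5, -2, +3, +8, +8, +9, +4, -5
Step 2: Count signs: positive = 8, negative = 5.
Step 3: Under H0: P(positive) = 0.5, so the number of positives S ~ Bin(13, 0.5).
Step 4: Two-sided exact p-value = sum of Bin(13,0.5) probabilities at or below the observed probability = 0.581055.
Step 5: alpha = 0.05. fail to reject H0.

n_eff = 13, pos = 8, neg = 5, p = 0.581055, fail to reject H0.


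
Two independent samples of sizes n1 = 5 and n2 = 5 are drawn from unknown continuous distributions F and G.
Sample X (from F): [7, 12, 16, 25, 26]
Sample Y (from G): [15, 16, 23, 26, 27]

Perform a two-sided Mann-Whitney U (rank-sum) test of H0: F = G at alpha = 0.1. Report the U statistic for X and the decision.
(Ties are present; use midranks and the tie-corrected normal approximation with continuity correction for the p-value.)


Step 1: Combine and sort all 10 observations; assign midranks.
sorted (value, group): (7,X), (12,X), (15,Y), (16,X), (16,Y), (23,Y), (25,X), (26,X), (26,Y), (27,Y)
ranks: 7->1, 12->2, 15->3, 16->4.5, 16->4.5, 23->6, 25->7, 26->8.5, 26->8.5, 27->10
Step 2: Rank sum for X: R1 = 1 + 2 + 4.5 + 7 + 8.5 = 23.
Step 3: U_X = R1 - n1(n1+1)/2 = 23 - 5*6/2 = 23 - 15 = 8.
       U_Y = n1*n2 - U_X = 25 - 8 = 17.
Step 4: Ties are present, so use the tie-corrected normal approximation (with continuity correction) for the p-value.
Step 5: p-value = 0.400525; compare to alpha = 0.1. fail to reject H0.

U_X = 8, p = 0.400525, fail to reject H0 at alpha = 0.1.


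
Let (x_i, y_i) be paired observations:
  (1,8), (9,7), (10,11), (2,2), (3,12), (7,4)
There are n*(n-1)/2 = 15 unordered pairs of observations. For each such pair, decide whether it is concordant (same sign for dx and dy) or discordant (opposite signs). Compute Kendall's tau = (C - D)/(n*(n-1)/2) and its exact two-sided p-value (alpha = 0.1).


Step 1: Enumerate the 15 unordered pairs (i,j) with i<j and classify each by sign(x_j-x_i) * sign(y_j-y_i).
  (1,2):dx=+8,dy=-1->D; (1,3):dx=+9,dy=+3->C; (1,4):dx=+1,dy=-6->D; (1,5):dx=+2,dy=+4->C
  (1,6):dx=+6,dy=-4->D; (2,3):dx=+1,dy=+4->C; (2,4):dx=-7,dy=-5->C; (2,5):dx=-6,dy=+5->D
  (2,6):dx=-2,dy=-3->C; (3,4):dx=-8,dy=-9->C; (3,5):dx=-7,dy=+1->D; (3,6):dx=-3,dy=-7->C
  (4,5):dx=+1,dy=+10->C; (4,6):dx=+5,dy=+2->C; (5,6):dx=+4,dy=-8->D
Step 2: C = 9, D = 6, total pairs = 15.
Step 3: tau = (C - D)/(n(n-1)/2) = (9 - 6)/15 = 0.200000.
Step 4: Exact two-sided p-value (enumerate n! = 720 permutations of y under H0): p = 0.719444.
Step 5: alpha = 0.1. fail to reject H0.

tau_b = 0.2000 (C=9, D=6), p = 0.719444, fail to reject H0.


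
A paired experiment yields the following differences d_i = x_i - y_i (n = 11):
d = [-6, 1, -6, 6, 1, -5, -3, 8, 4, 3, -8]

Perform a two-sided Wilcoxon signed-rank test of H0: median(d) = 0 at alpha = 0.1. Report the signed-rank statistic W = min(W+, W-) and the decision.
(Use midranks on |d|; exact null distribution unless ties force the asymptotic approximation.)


Step 1: Drop any zero differences (none here) and take |d_i|.
|d| = [6, 1, 6, 6, 1, 5, 3, 8, 4, 3, 8]
Step 2: Midrank |d_i| (ties get averaged ranks).
ranks: |6|->8, |1|->1.5, |6|->8, |6|->8, |1|->1.5, |5|->6, |3|->3.5, |8|->10.5, |4|->5, |3|->3.5, |8|->10.5
Step 3: Attach original signs; sum ranks with positive sign and with negative sign.
W+ = 1.5 + 8 + 1.5 + 10.5 + 5 + 3.5 = 30
W- = 8 + 8 + 6 + 3.5 + 10.5 = 36
(Check: W+ + W- = 66 should equal n(n+1)/2 = 66.)
Step 4: Test statistic W = min(W+, W-) = 30.
Step 5: Ties in |d|, so use the tie-corrected normal approximation.
        E[W] = n(n+1)/4 = 11*12/4 = 33.
        Tie groups: |d|=1 (t=2), |d|=3 (t=2), |d|=6 (t=3), |d|=8 (t=2); sum(t^3 - t) = 42.
        Var[W] = n(n+1)(2n+1)/24 - sum(t^3-t)/48 = 3036/24 - 42/48 = 125.625.
        z = (W - E[W]) / sqrt(Var[W]) = (30 - 33) / 11.2083 = -0.2677.
        Two-sided p = 2*Phi(z) = 0.788961.
Step 6: alpha = 0.1. fail to reject H0.

W+ = 30, W- = 36, W = min = 30, p = 0.788961, fail to reject H0.


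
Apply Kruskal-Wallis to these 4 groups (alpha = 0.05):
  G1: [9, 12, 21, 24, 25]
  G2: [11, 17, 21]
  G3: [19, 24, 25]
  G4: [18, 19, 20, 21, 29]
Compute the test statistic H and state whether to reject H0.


Step 1: Combine all N = 16 observations and assign midranks.
sorted (value, group, rank): (9,G1,1), (11,G2,2), (12,G1,3), (17,G2,4), (18,G4,5), (19,G3,6.5), (19,G4,6.5), (20,G4,8), (21,G1,10), (21,G2,10), (21,G4,10), (24,G1,12.5), (24,G3,12.5), (25,G1,14.5), (25,G3,14.5), (29,G4,16)
Step 2: Sum ranks within each group.
R_1 = 41 (n_1 = 5)
R_2 = 16 (n_2 = 3)
R_3 = 33.5 (n_3 = 3)
R_4 = 45.5 (n_4 = 5)
Step 3: H = 12/(N(N+1)) * sum(R_i^2/n_i) - 3(N+1)
     = 12/(16*17) * (41^2/5 + 16^2/3 + 33.5^2/3 + 45.5^2/5) - 3*17
     = 0.044118 * 1209.67 - 51
     = 2.367647.
Step 4: Ties present; correction factor C = 1 - 42/(16^3 - 16) = 0.989706. Corrected H = 2.367647 / 0.989706 = 2.392273.
Step 5: Under H0, H ~ chi^2(3); p-value = 0.495075.
Step 6: alpha = 0.05. fail to reject H0.

H = 2.3923, df = 3, p = 0.495075, fail to reject H0.


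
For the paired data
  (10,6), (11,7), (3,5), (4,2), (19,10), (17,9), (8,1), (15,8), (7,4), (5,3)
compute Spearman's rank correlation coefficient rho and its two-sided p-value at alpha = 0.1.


Step 1: Rank x and y separately (midranks; no ties here).
rank(x): 10->6, 11->7, 3->1, 4->2, 19->10, 17->9, 8->5, 15->8, 7->4, 5->3
rank(y): 6->6, 7->7, 5->5, 2->2, 10->10, 9->9, 1->1, 8->8, 4->4, 3->3
Step 2: d_i = R_x(i) - R_y(i); compute d_i^2.
  (6-6)^2=0, (7-7)^2=0, (1-5)^2=16, (2-2)^2=0, (10-10)^2=0, (9-9)^2=0, (5-1)^2=16, (8-8)^2=0, (4-4)^2=0, (3-3)^2=0
sum(d^2) = 32.
Step 3: rho = 1 - 6*32 / (10*(10^2 - 1)) = 1 - 192/990 = 0.806061.
Step 4: Under H0, t = rho * sqrt((n-2)/(1-rho^2)) = 3.8522 ~ t(8).
Step 5: Two-sided p-value from the t-distribution with 8 df = 0.004862.
Step 6: alpha = 0.1. reject H0.

rho = 0.8061, p = 0.004862, reject H0 at alpha = 0.1.


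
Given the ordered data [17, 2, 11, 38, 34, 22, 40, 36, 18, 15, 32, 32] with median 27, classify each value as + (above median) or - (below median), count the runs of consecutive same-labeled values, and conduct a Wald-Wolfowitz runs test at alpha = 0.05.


Step 1: Compute median = 27; label A = above, B = below.
Labels in order: BBBAABAABBAA  (n_A = 6, n_B = 6)
Step 2: Count runs R = 6.
Step 3: Under H0 (random ordering), E[R] = 2*n_A*n_B/(n_A+n_B) + 1 = 2*6*6/12 + 1 = 7.0000.
        Var[R] = 2*n_A*n_B*(2*n_A*n_B - n_A - n_B) / ((n_A+n_B)^2 * (n_A+n_B-1)) = 4320/1584 = 2.7273.
        SD[R] = 1.6514.
Step 4: Continuity-corrected z = (R + 0.5 - E[R]) / SD[R] = (6 + 0.5 - 7.0000) / 1.6514 = -0.3028.
Step 5: Two-sided p-value via normal approximation = 2*(1 - Phi(|z|)) = 0.762069.
Step 6: alpha = 0.05. fail to reject H0.

R = 6, z = -0.3028, p = 0.762069, fail to reject H0.


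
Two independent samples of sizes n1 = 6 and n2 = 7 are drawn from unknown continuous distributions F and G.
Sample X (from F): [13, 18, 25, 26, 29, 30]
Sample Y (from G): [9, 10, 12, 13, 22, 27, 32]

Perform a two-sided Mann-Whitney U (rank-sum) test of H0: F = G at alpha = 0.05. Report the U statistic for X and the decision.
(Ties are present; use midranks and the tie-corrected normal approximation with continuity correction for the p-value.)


Step 1: Combine and sort all 13 observations; assign midranks.
sorted (value, group): (9,Y), (10,Y), (12,Y), (13,X), (13,Y), (18,X), (22,Y), (25,X), (26,X), (27,Y), (29,X), (30,X), (32,Y)
ranks: 9->1, 10->2, 12->3, 13->4.5, 13->4.5, 18->6, 22->7, 25->8, 26->9, 27->10, 29->11, 30->12, 32->13
Step 2: Rank sum for X: R1 = 4.5 + 6 + 8 + 9 + 11 + 12 = 50.5.
Step 3: U_X = R1 - n1(n1+1)/2 = 50.5 - 6*7/2 = 50.5 - 21 = 29.5.
       U_Y = n1*n2 - U_X = 42 - 29.5 = 12.5.
Step 4: Ties are present, so use the tie-corrected normal approximation (with continuity correction) for the p-value.
Step 5: p-value = 0.252445; compare to alpha = 0.05. fail to reject H0.

U_X = 29.5, p = 0.252445, fail to reject H0 at alpha = 0.05.


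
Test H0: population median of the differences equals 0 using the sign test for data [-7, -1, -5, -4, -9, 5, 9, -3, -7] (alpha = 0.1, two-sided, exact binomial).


Step 1: Discard zero differences. Original n = 9; n_eff = number of nonzero differences = 9.
Nonzero differences (with sign): -7, -1, -5, -4, -9, +5, +9, -3, -7
Step 2: Count signs: positive = 2, negative = 7.
Step 3: Under H0: P(positive) = 0.5, so the number of positives S ~ Bin(9, 0.5).
Step 4: Two-sided exact p-value = sum of Bin(9,0.5) probabilities at or below the observed probability = 0.179688.
Step 5: alpha = 0.1. fail to reject H0.

n_eff = 9, pos = 2, neg = 7, p = 0.179688, fail to reject H0.


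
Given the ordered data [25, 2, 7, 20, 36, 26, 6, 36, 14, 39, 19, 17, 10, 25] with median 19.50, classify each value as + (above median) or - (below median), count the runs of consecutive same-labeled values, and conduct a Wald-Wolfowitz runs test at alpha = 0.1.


Step 1: Compute median = 19.50; label A = above, B = below.
Labels in order: ABBAAABABABBBA  (n_A = 7, n_B = 7)
Step 2: Count runs R = 9.
Step 3: Under H0 (random ordering), E[R] = 2*n_A*n_B/(n_A+n_B) + 1 = 2*7*7/14 + 1 = 8.0000.
        Var[R] = 2*n_A*n_B*(2*n_A*n_B - n_A - n_B) / ((n_A+n_B)^2 * (n_A+n_B-1)) = 8232/2548 = 3.2308.
        SD[R] = 1.7974.
Step 4: Continuity-corrected z = (R - 0.5 - E[R]) / SD[R] = (9 - 0.5 - 8.0000) / 1.7974 = 0.2782.
Step 5: Two-sided p-value via normal approximation = 2*(1 - Phi(|z|)) = 0.780879.
Step 6: alpha = 0.1. fail to reject H0.

R = 9, z = 0.2782, p = 0.780879, fail to reject H0.


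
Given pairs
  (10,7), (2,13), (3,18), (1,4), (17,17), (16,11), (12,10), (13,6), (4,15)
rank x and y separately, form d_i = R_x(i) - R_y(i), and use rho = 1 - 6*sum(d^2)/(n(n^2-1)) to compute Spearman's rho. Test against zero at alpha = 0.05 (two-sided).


Step 1: Rank x and y separately (midranks; no ties here).
rank(x): 10->5, 2->2, 3->3, 1->1, 17->9, 16->8, 12->6, 13->7, 4->4
rank(y): 7->3, 13->6, 18->9, 4->1, 17->8, 11->5, 10->4, 6->2, 15->7
Step 2: d_i = R_x(i) - R_y(i); compute d_i^2.
  (5-3)^2=4, (2-6)^2=16, (3-9)^2=36, (1-1)^2=0, (9-8)^2=1, (8-5)^2=9, (6-4)^2=4, (7-2)^2=25, (4-7)^2=9
sum(d^2) = 104.
Step 3: rho = 1 - 6*104 / (9*(9^2 - 1)) = 1 - 624/720 = 0.133333.
Step 4: Under H0, t = rho * sqrt((n-2)/(1-rho^2)) = 0.3559 ~ t(7).
Step 5: Two-sided p-value from the t-distribution with 7 df = 0.732368.
Step 6: alpha = 0.05. fail to reject H0.

rho = 0.1333, p = 0.732368, fail to reject H0 at alpha = 0.05.


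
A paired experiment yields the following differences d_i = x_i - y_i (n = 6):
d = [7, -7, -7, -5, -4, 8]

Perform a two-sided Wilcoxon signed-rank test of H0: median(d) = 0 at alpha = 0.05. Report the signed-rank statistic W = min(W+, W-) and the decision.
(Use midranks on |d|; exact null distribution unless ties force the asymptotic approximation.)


Step 1: Drop any zero differences (none here) and take |d_i|.
|d| = [7, 7, 7, 5, 4, 8]
Step 2: Midrank |d_i| (ties get averaged ranks).
ranks: |7|->4, |7|->4, |7|->4, |5|->2, |4|->1, |8|->6
Step 3: Attach original signs; sum ranks with positive sign and with negative sign.
W+ = 4 + 6 = 10
W- = 4 + 4 + 2 + 1 = 11
(Check: W+ + W- = 21 should equal n(n+1)/2 = 21.)
Step 4: Test statistic W = min(W+, W-) = 10.
Step 5: Ties in |d|, so use the tie-corrected normal approximation.
        E[W] = n(n+1)/4 = 6*7/4 = 10.5.
        Tie groups: |d|=7 (t=3); sum(t^3 - t) = 24.
        Var[W] = n(n+1)(2n+1)/24 - sum(t^3-t)/48 = 546/24 - 24/48 = 22.25.
        z = (W - E[W]) / sqrt(Var[W]) = (10 - 10.5) / 4.7170 = -0.1060.
        Two-sided p = 2*Phi(z) = 0.915583.
Step 6: alpha = 0.05. fail to reject H0.

W+ = 10, W- = 11, W = min = 10, p = 0.915583, fail to reject H0.


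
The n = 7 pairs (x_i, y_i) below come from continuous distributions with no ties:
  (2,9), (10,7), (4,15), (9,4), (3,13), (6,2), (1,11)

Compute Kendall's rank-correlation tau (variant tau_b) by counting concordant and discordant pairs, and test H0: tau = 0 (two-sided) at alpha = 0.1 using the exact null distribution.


Step 1: Enumerate the 21 unordered pairs (i,j) with i<j and classify each by sign(x_j-x_i) * sign(y_j-y_i).
  (1,2):dx=+8,dy=-2->D; (1,3):dx=+2,dy=+6->C; (1,4):dx=+7,dy=-5->D; (1,5):dx=+1,dy=+4->C
  (1,6):dx=+4,dy=-7->D; (1,7):dx=-1,dy=+2->D; (2,3):dx=-6,dy=+8->D; (2,4):dx=-1,dy=-3->C
  (2,5):dx=-7,dy=+6->D; (2,6):dx=-4,dy=-5->C; (2,7):dx=-9,dy=+4->D; (3,4):dx=+5,dy=-11->D
  (3,5):dx=-1,dy=-2->C; (3,6):dx=+2,dy=-13->D; (3,7):dx=-3,dy=-4->C; (4,5):dx=-6,dy=+9->D
  (4,6):dx=-3,dy=-2->C; (4,7):dx=-8,dy=+7->D; (5,6):dx=+3,dy=-11->D; (5,7):dx=-2,dy=-2->C
  (6,7):dx=-5,dy=+9->D
Step 2: C = 8, D = 13, total pairs = 21.
Step 3: tau = (C - D)/(n(n-1)/2) = (8 - 13)/21 = -0.238095.
Step 4: Exact two-sided p-value (enumerate n! = 5040 permutations of y under H0): p = 0.561905.
Step 5: alpha = 0.1. fail to reject H0.

tau_b = -0.2381 (C=8, D=13), p = 0.561905, fail to reject H0.


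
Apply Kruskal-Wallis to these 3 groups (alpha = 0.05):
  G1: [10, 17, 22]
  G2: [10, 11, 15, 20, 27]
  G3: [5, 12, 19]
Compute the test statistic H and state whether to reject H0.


Step 1: Combine all N = 11 observations and assign midranks.
sorted (value, group, rank): (5,G3,1), (10,G1,2.5), (10,G2,2.5), (11,G2,4), (12,G3,5), (15,G2,6), (17,G1,7), (19,G3,8), (20,G2,9), (22,G1,10), (27,G2,11)
Step 2: Sum ranks within each group.
R_1 = 19.5 (n_1 = 3)
R_2 = 32.5 (n_2 = 5)
R_3 = 14 (n_3 = 3)
Step 3: H = 12/(N(N+1)) * sum(R_i^2/n_i) - 3(N+1)
     = 12/(11*12) * (19.5^2/3 + 32.5^2/5 + 14^2/3) - 3*12
     = 0.090909 * 403.333 - 36
     = 0.666667.
Step 4: Ties present; correction factor C = 1 - 6/(11^3 - 11) = 0.995455. Corrected H = 0.666667 / 0.995455 = 0.669711.
Step 5: Under H0, H ~ chi^2(2); p-value = 0.715442.
Step 6: alpha = 0.05. fail to reject H0.

H = 0.6697, df = 2, p = 0.715442, fail to reject H0.


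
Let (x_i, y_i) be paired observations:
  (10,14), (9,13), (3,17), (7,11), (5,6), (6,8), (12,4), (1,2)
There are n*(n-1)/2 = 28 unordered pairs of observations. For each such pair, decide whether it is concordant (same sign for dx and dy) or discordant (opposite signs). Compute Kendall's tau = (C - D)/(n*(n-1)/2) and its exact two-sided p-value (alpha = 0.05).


Step 1: Enumerate the 28 unordered pairs (i,j) with i<j and classify each by sign(x_j-x_i) * sign(y_j-y_i).
  (1,2):dx=-1,dy=-1->C; (1,3):dx=-7,dy=+3->D; (1,4):dx=-3,dy=-3->C; (1,5):dx=-5,dy=-8->C
  (1,6):dx=-4,dy=-6->C; (1,7):dx=+2,dy=-10->D; (1,8):dx=-9,dy=-12->C; (2,3):dx=-6,dy=+4->D
  (2,4):dx=-2,dy=-2->C; (2,5):dx=-4,dy=-7->C; (2,6):dx=-3,dy=-5->C; (2,7):dx=+3,dy=-9->D
  (2,8):dx=-8,dy=-11->C; (3,4):dx=+4,dy=-6->D; (3,5):dx=+2,dy=-11->D; (3,6):dx=+3,dy=-9->D
  (3,7):dx=+9,dy=-13->D; (3,8):dx=-2,dy=-15->C; (4,5):dx=-2,dy=-5->C; (4,6):dx=-1,dy=-3->C
  (4,7):dx=+5,dy=-7->D; (4,8):dx=-6,dy=-9->C; (5,6):dx=+1,dy=+2->C; (5,7):dx=+7,dy=-2->D
  (5,8):dx=-4,dy=-4->C; (6,7):dx=+6,dy=-4->D; (6,8):dx=-5,dy=-6->C; (7,8):dx=-11,dy=-2->C
Step 2: C = 17, D = 11, total pairs = 28.
Step 3: tau = (C - D)/(n(n-1)/2) = (17 - 11)/28 = 0.214286.
Step 4: Exact two-sided p-value (enumerate n! = 40320 permutations of y under H0): p = 0.548413.
Step 5: alpha = 0.05. fail to reject H0.

tau_b = 0.2143 (C=17, D=11), p = 0.548413, fail to reject H0.


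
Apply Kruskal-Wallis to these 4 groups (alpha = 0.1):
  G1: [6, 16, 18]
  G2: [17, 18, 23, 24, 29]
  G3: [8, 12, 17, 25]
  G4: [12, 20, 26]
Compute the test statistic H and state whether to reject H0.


Step 1: Combine all N = 15 observations and assign midranks.
sorted (value, group, rank): (6,G1,1), (8,G3,2), (12,G3,3.5), (12,G4,3.5), (16,G1,5), (17,G2,6.5), (17,G3,6.5), (18,G1,8.5), (18,G2,8.5), (20,G4,10), (23,G2,11), (24,G2,12), (25,G3,13), (26,G4,14), (29,G2,15)
Step 2: Sum ranks within each group.
R_1 = 14.5 (n_1 = 3)
R_2 = 53 (n_2 = 5)
R_3 = 25 (n_3 = 4)
R_4 = 27.5 (n_4 = 3)
Step 3: H = 12/(N(N+1)) * sum(R_i^2/n_i) - 3(N+1)
     = 12/(15*16) * (14.5^2/3 + 53^2/5 + 25^2/4 + 27.5^2/3) - 3*16
     = 0.050000 * 1040.22 - 48
     = 4.010833.
Step 4: Ties present; correction factor C = 1 - 18/(15^3 - 15) = 0.994643. Corrected H = 4.010833 / 0.994643 = 4.032436.
Step 5: Under H0, H ~ chi^2(3); p-value = 0.257983.
Step 6: alpha = 0.1. fail to reject H0.

H = 4.0324, df = 3, p = 0.257983, fail to reject H0.


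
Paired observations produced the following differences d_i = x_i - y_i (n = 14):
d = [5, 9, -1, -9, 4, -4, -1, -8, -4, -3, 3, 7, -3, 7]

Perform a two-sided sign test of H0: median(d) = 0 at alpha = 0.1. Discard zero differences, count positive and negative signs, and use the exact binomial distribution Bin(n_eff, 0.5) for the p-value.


Step 1: Discard zero differences. Original n = 14; n_eff = number of nonzero differences = 14.
Nonzero differences (with sign): +5, +9, -1, -9, +4, -4, -1, -8, -4, -3, +3, +7, -3, +7
Step 2: Count signs: positive = 6, negative = 8.
Step 3: Under H0: P(positive) = 0.5, so the number of positives S ~ Bin(14, 0.5).
Step 4: Two-sided exact p-value = sum of Bin(14,0.5) probabilities at or below the observed probability = 0.790527.
Step 5: alpha = 0.1. fail to reject H0.

n_eff = 14, pos = 6, neg = 8, p = 0.790527, fail to reject H0.


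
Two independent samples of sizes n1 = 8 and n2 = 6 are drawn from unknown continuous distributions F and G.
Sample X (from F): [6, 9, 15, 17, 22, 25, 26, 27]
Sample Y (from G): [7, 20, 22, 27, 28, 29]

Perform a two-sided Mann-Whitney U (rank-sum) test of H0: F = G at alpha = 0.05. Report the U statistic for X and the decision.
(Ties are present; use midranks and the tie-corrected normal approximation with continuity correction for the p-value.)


Step 1: Combine and sort all 14 observations; assign midranks.
sorted (value, group): (6,X), (7,Y), (9,X), (15,X), (17,X), (20,Y), (22,X), (22,Y), (25,X), (26,X), (27,X), (27,Y), (28,Y), (29,Y)
ranks: 6->1, 7->2, 9->3, 15->4, 17->5, 20->6, 22->7.5, 22->7.5, 25->9, 26->10, 27->11.5, 27->11.5, 28->13, 29->14
Step 2: Rank sum for X: R1 = 1 + 3 + 4 + 5 + 7.5 + 9 + 10 + 11.5 = 51.
Step 3: U_X = R1 - n1(n1+1)/2 = 51 - 8*9/2 = 51 - 36 = 15.
       U_Y = n1*n2 - U_X = 48 - 15 = 33.
Step 4: Ties are present, so use the tie-corrected normal approximation (with continuity correction) for the p-value.
Step 5: p-value = 0.271435; compare to alpha = 0.05. fail to reject H0.

U_X = 15, p = 0.271435, fail to reject H0 at alpha = 0.05.


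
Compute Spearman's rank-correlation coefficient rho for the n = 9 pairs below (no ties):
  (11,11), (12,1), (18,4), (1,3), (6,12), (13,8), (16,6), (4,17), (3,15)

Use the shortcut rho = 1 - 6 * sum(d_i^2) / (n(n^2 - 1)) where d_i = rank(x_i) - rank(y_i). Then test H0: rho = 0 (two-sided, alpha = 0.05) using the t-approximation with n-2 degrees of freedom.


Step 1: Rank x and y separately (midranks; no ties here).
rank(x): 11->5, 12->6, 18->9, 1->1, 6->4, 13->7, 16->8, 4->3, 3->2
rank(y): 11->6, 1->1, 4->3, 3->2, 12->7, 8->5, 6->4, 17->9, 15->8
Step 2: d_i = R_x(i) - R_y(i); compute d_i^2.
  (5-6)^2=1, (6-1)^2=25, (9-3)^2=36, (1-2)^2=1, (4-7)^2=9, (7-5)^2=4, (8-4)^2=16, (3-9)^2=36, (2-8)^2=36
sum(d^2) = 164.
Step 3: rho = 1 - 6*164 / (9*(9^2 - 1)) = 1 - 984/720 = -0.366667.
Step 4: Under H0, t = rho * sqrt((n-2)/(1-rho^2)) = -1.0427 ~ t(7).
Step 5: Two-sided p-value from the t-distribution with 7 df = 0.331740.
Step 6: alpha = 0.05. fail to reject H0.

rho = -0.3667, p = 0.331740, fail to reject H0 at alpha = 0.05.


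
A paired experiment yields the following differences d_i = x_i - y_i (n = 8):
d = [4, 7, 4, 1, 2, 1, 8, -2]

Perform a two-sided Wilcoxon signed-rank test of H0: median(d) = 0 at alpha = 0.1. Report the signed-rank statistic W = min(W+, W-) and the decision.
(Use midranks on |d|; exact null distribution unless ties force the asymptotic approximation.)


Step 1: Drop any zero differences (none here) and take |d_i|.
|d| = [4, 7, 4, 1, 2, 1, 8, 2]
Step 2: Midrank |d_i| (ties get averaged ranks).
ranks: |4|->5.5, |7|->7, |4|->5.5, |1|->1.5, |2|->3.5, |1|->1.5, |8|->8, |2|->3.5
Step 3: Attach original signs; sum ranks with positive sign and with negative sign.
W+ = 5.5 + 7 + 5.5 + 1.5 + 3.5 + 1.5 + 8 = 32.5
W- = 3.5 = 3.5
(Check: W+ + W- = 36 should equal n(n+1)/2 = 36.)
Step 4: Test statistic W = min(W+, W-) = 3.5.
Step 5: Ties in |d|, so use the tie-corrected normal approximation.
        E[W] = n(n+1)/4 = 8*9/4 = 18.
        Tie groups: |d|=1 (t=2), |d|=2 (t=2), |d|=4 (t=2); sum(t^3 - t) = 18.
        Var[W] = n(n+1)(2n+1)/24 - sum(t^3-t)/48 = 1224/24 - 18/48 = 50.625.
        z = (W - E[W]) / sqrt(Var[W]) = (3.5 - 18) / 7.1151 = -2.0379.
        Two-sided p = 2*Phi(z) = 0.041559.
Step 6: alpha = 0.1. reject H0.

W+ = 32.5, W- = 3.5, W = min = 3.5, p = 0.041559, reject H0.


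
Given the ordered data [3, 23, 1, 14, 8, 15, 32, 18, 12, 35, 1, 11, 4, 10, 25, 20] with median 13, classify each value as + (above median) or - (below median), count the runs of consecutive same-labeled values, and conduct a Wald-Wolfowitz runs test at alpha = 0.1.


Step 1: Compute median = 13; label A = above, B = below.
Labels in order: BABABAAABABBBBAA  (n_A = 8, n_B = 8)
Step 2: Count runs R = 10.
Step 3: Under H0 (random ordering), E[R] = 2*n_A*n_B/(n_A+n_B) + 1 = 2*8*8/16 + 1 = 9.0000.
        Var[R] = 2*n_A*n_B*(2*n_A*n_B - n_A - n_B) / ((n_A+n_B)^2 * (n_A+n_B-1)) = 14336/3840 = 3.7333.
        SD[R] = 1.9322.
Step 4: Continuity-corrected z = (R - 0.5 - E[R]) / SD[R] = (10 - 0.5 - 9.0000) / 1.9322 = 0.2588.
Step 5: Two-sided p-value via normal approximation = 2*(1 - Phi(|z|)) = 0.795809.
Step 6: alpha = 0.1. fail to reject H0.

R = 10, z = 0.2588, p = 0.795809, fail to reject H0.


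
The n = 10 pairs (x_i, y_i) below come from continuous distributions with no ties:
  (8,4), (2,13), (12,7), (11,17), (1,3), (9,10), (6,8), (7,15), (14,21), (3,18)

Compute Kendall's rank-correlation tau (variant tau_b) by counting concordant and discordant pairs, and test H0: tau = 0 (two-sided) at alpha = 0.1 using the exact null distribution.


Step 1: Enumerate the 45 unordered pairs (i,j) with i<j and classify each by sign(x_j-x_i) * sign(y_j-y_i).
  (1,2):dx=-6,dy=+9->D; (1,3):dx=+4,dy=+3->C; (1,4):dx=+3,dy=+13->C; (1,5):dx=-7,dy=-1->C
  (1,6):dx=+1,dy=+6->C; (1,7):dx=-2,dy=+4->D; (1,8):dx=-1,dy=+11->D; (1,9):dx=+6,dy=+17->C
  (1,10):dx=-5,dy=+14->D; (2,3):dx=+10,dy=-6->D; (2,4):dx=+9,dy=+4->C; (2,5):dx=-1,dy=-10->C
  (2,6):dx=+7,dy=-3->D; (2,7):dx=+4,dy=-5->D; (2,8):dx=+5,dy=+2->C; (2,9):dx=+12,dy=+8->C
  (2,10):dx=+1,dy=+5->C; (3,4):dx=-1,dy=+10->D; (3,5):dx=-11,dy=-4->C; (3,6):dx=-3,dy=+3->D
  (3,7):dx=-6,dy=+1->D; (3,8):dx=-5,dy=+8->D; (3,9):dx=+2,dy=+14->C; (3,10):dx=-9,dy=+11->D
  (4,5):dx=-10,dy=-14->C; (4,6):dx=-2,dy=-7->C; (4,7):dx=-5,dy=-9->C; (4,8):dx=-4,dy=-2->C
  (4,9):dx=+3,dy=+4->C; (4,10):dx=-8,dy=+1->D; (5,6):dx=+8,dy=+7->C; (5,7):dx=+5,dy=+5->C
  (5,8):dx=+6,dy=+12->C; (5,9):dx=+13,dy=+18->C; (5,10):dx=+2,dy=+15->C; (6,7):dx=-3,dy=-2->C
  (6,8):dx=-2,dy=+5->D; (6,9):dx=+5,dy=+11->C; (6,10):dx=-6,dy=+8->D; (7,8):dx=+1,dy=+7->C
  (7,9):dx=+8,dy=+13->C; (7,10):dx=-3,dy=+10->D; (8,9):dx=+7,dy=+6->C; (8,10):dx=-4,dy=+3->D
  (9,10):dx=-11,dy=-3->C
Step 2: C = 28, D = 17, total pairs = 45.
Step 3: tau = (C - D)/(n(n-1)/2) = (28 - 17)/45 = 0.244444.
Step 4: Exact two-sided p-value (enumerate n! = 3628800 permutations of y under H0): p = 0.380720.
Step 5: alpha = 0.1. fail to reject H0.

tau_b = 0.2444 (C=28, D=17), p = 0.380720, fail to reject H0.


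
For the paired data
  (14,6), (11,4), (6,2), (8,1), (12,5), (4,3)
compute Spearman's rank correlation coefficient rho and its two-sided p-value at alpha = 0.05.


Step 1: Rank x and y separately (midranks; no ties here).
rank(x): 14->6, 11->4, 6->2, 8->3, 12->5, 4->1
rank(y): 6->6, 4->4, 2->2, 1->1, 5->5, 3->3
Step 2: d_i = R_x(i) - R_y(i); compute d_i^2.
  (6-6)^2=0, (4-4)^2=0, (2-2)^2=0, (3-1)^2=4, (5-5)^2=0, (1-3)^2=4
sum(d^2) = 8.
Step 3: rho = 1 - 6*8 / (6*(6^2 - 1)) = 1 - 48/210 = 0.771429.
Step 4: Under H0, t = rho * sqrt((n-2)/(1-rho^2)) = 2.4247 ~ t(4).
Step 5: Two-sided p-value from the t-distribution with 4 df = 0.072397.
Step 6: alpha = 0.05. fail to reject H0.

rho = 0.7714, p = 0.072397, fail to reject H0 at alpha = 0.05.


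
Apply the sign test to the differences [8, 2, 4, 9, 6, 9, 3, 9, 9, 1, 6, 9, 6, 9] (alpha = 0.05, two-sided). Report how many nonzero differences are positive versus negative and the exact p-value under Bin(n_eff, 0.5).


Step 1: Discard zero differences. Original n = 14; n_eff = number of nonzero differences = 14.
Nonzero differences (with sign): +8, +2, +4, +9, +6, +9, +3, +9, +9, +1, +6, +9, +6, +9
Step 2: Count signs: positive = 14, negative = 0.
Step 3: Under H0: P(positive) = 0.5, so the number of positives S ~ Bin(14, 0.5).
Step 4: Two-sided exact p-value = sum of Bin(14,0.5) probabilities at or below the observed probability = 0.000122.
Step 5: alpha = 0.05. reject H0.

n_eff = 14, pos = 14, neg = 0, p = 0.000122, reject H0.


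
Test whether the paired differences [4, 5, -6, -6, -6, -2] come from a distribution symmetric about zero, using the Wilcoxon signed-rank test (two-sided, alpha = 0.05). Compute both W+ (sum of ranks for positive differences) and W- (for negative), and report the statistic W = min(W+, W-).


Step 1: Drop any zero differences (none here) and take |d_i|.
|d| = [4, 5, 6, 6, 6, 2]
Step 2: Midrank |d_i| (ties get averaged ranks).
ranks: |4|->2, |5|->3, |6|->5, |6|->5, |6|->5, |2|->1
Step 3: Attach original signs; sum ranks with positive sign and with negative sign.
W+ = 2 + 3 = 5
W- = 5 + 5 + 5 + 1 = 16
(Check: W+ + W- = 21 should equal n(n+1)/2 = 21.)
Step 4: Test statistic W = min(W+, W-) = 5.
Step 5: Ties in |d|, so use the tie-corrected normal approximation.
        E[W] = n(n+1)/4 = 6*7/4 = 10.5.
        Tie groups: |d|=6 (t=3); sum(t^3 - t) = 24.
        Var[W] = n(n+1)(2n+1)/24 - sum(t^3-t)/48 = 546/24 - 24/48 = 22.25.
        z = (W - E[W]) / sqrt(Var[W]) = (5 - 10.5) / 4.7170 = -1.1660.
        Two-sided p = 2*Phi(z) = 0.243615.
Step 6: alpha = 0.05. fail to reject H0.

W+ = 5, W- = 16, W = min = 5, p = 0.243615, fail to reject H0.


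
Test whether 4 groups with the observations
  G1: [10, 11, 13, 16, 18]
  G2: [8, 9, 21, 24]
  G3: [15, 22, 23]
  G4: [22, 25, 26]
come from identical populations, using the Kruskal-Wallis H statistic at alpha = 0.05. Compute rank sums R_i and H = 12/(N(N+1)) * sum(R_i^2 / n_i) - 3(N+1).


Step 1: Combine all N = 15 observations and assign midranks.
sorted (value, group, rank): (8,G2,1), (9,G2,2), (10,G1,3), (11,G1,4), (13,G1,5), (15,G3,6), (16,G1,7), (18,G1,8), (21,G2,9), (22,G3,10.5), (22,G4,10.5), (23,G3,12), (24,G2,13), (25,G4,14), (26,G4,15)
Step 2: Sum ranks within each group.
R_1 = 27 (n_1 = 5)
R_2 = 25 (n_2 = 4)
R_3 = 28.5 (n_3 = 3)
R_4 = 39.5 (n_4 = 3)
Step 3: H = 12/(N(N+1)) * sum(R_i^2/n_i) - 3(N+1)
     = 12/(15*16) * (27^2/5 + 25^2/4 + 28.5^2/3 + 39.5^2/3) - 3*16
     = 0.050000 * 1092.88 - 48
     = 6.644167.
Step 4: Ties present; correction factor C = 1 - 6/(15^3 - 15) = 0.998214. Corrected H = 6.644167 / 0.998214 = 6.656052.
Step 5: Under H0, H ~ chi^2(3); p-value = 0.083707.
Step 6: alpha = 0.05. fail to reject H0.

H = 6.6561, df = 3, p = 0.083707, fail to reject H0.
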